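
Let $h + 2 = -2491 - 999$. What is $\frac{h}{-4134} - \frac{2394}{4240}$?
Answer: $\frac{7719}{27560} \approx 0.28008$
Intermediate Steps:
$h = -3492$ ($h = -2 - 3490 = -3492$)
$\frac{h}{-4134} - \frac{2394}{4240} = - \frac{3492}{-4134} - \frac{2394}{4240} = \left(-3492\right) \left(- \frac{1}{4134}\right) - \frac{1197}{2120} = \frac{582}{689} - \frac{1197}{2120} = \frac{7719}{27560}$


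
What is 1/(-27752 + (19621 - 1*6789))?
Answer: -1/14920 ≈ -6.7024e-5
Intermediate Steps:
1/(-27752 + (19621 - 1*6789)) = 1/(-27752 + (19621 - 6789)) = 1/(-27752 + 12832) = 1/(-14920) = -1/14920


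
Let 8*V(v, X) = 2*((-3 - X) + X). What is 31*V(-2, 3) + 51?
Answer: 111/4 ≈ 27.750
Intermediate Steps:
V(v, X) = -¾ (V(v, X) = (2*((-3 - X) + X))/8 = (2*(-3))/8 = (⅛)*(-6) = -¾)
31*V(-2, 3) + 51 = 31*(-¾) + 51 = -93/4 + 51 = 111/4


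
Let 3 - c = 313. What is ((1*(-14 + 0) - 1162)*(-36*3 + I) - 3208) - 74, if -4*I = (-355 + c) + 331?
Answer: 25530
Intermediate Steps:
c = -310 (c = 3 - 1*313 = 3 - 313 = -310)
I = 167/2 (I = -((-355 - 310) + 331)/4 = -(-665 + 331)/4 = -¼*(-334) = 167/2 ≈ 83.500)
((1*(-14 + 0) - 1162)*(-36*3 + I) - 3208) - 74 = ((1*(-14 + 0) - 1162)*(-36*3 + 167/2) - 3208) - 74 = ((1*(-14) - 1162)*(-108 + 167/2) - 3208) - 74 = ((-14 - 1162)*(-49/2) - 3208) - 74 = (-1176*(-49/2) - 3208) - 74 = (28812 - 3208) - 74 = 25604 - 74 = 25530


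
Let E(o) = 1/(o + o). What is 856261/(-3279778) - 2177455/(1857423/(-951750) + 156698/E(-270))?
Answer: -2960060390199612043/12577816730982555814 ≈ -0.23534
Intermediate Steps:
E(o) = 1/(2*o)
856261/(-3279778) - 2177455/(1857423/(-951750) + 156698/E(-270)) = 856261/(-3279778) - 2177455/(1857423/(-951750) + 156698/(((1/2)/(-270)))) = 856261*(-1/3279778) - 2177455/(1857423*(-1/951750) + 156698/(((1/2)*(-1/270)))) = -856261/3279778 - 2177455/(-619141/317250 + 156698/(-1/540)) = -856261/3279778 - 2177455/(-619141/317250 + 156698*(-540)) = -856261/3279778 - 2177455/(-619141/317250 - 84616920) = -856261/3279778 - 2177455/(-26844718489141/317250) = -856261/3279778 - 2177455*(-317250/26844718489141) = -856261/3279778 + 98685371250/3834959784163 = -2960060390199612043/12577816730982555814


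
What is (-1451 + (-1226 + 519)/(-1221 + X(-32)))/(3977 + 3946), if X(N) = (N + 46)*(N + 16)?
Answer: -2095988/11448735 ≈ -0.18308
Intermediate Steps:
X(N) = (16 + N)*(46 + N) (X(N) = (46 + N)*(16 + N) = (16 + N)*(46 + N))
(-1451 + (-1226 + 519)/(-1221 + X(-32)))/(3977 + 3946) = (-1451 + (-1226 + 519)/(-1221 + (736 + (-32)² + 62*(-32))))/(3977 + 3946) = (-1451 - 707/(-1221 + (736 + 1024 - 1984)))/7923 = (-1451 - 707/(-1221 - 224))*(1/7923) = (-1451 - 707/(-1445))*(1/7923) = (-1451 - 707*(-1/1445))*(1/7923) = (-1451 + 707/1445)*(1/7923) = -2095988/1445*1/7923 = -2095988/11448735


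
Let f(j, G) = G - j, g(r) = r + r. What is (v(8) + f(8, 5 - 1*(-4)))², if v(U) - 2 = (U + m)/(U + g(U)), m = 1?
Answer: 729/64 ≈ 11.391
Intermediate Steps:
g(r) = 2*r
v(U) = 2 + (1 + U)/(3*U) (v(U) = 2 + (U + 1)/(U + 2*U) = 2 + (1 + U)/((3*U)) = 2 + (1 + U)*(1/(3*U)) = 2 + (1 + U)/(3*U))
(v(8) + f(8, 5 - 1*(-4)))² = ((⅓)*(1 + 7*8)/8 + ((5 - 1*(-4)) - 1*8))² = ((⅓)*(⅛)*(1 + 56) + ((5 + 4) - 8))² = ((⅓)*(⅛)*57 + (9 - 8))² = (19/8 + 1)² = (27/8)² = 729/64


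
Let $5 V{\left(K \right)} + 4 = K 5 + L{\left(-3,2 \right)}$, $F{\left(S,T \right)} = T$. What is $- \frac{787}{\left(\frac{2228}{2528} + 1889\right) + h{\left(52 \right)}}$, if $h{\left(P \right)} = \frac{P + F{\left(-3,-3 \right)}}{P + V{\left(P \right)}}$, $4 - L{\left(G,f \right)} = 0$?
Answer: $- \frac{808249}{1941392} \approx -0.41632$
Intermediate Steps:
$L{\left(G,f \right)} = 4$ ($L{\left(G,f \right)} = 4 - 0 = 4 + 0 = 4$)
$V{\left(K \right)} = K$ ($V{\left(K \right)} = - \frac{4}{5} + \frac{K 5 + 4}{5} = - \frac{4}{5} + \frac{5 K + 4}{5} = - \frac{4}{5} + \frac{4 + 5 K}{5} = - \frac{4}{5} + \left(\frac{4}{5} + K\right) = K$)
$h{\left(P \right)} = \frac{-3 + P}{2 P}$ ($h{\left(P \right)} = \frac{P - 3}{P + P} = \frac{-3 + P}{2 P}$)
$- \frac{787}{\left(\frac{2228}{2528} + 1889\right) + h{\left(52 \right)}} = - \frac{787}{\left(\frac{2228}{2528} + 1889\right) + \frac{-3 + 52}{2 \cdot 52}} = - \frac{787}{\left(2228 \cdot \frac{1}{2528} + 1889\right) + \frac{1}{2} \cdot \frac{1}{52} \cdot 49} = - \frac{787}{\left(\frac{557}{632} + 1889\right) + \frac{49}{104}} = - \frac{787}{\frac{1194405}{632} + \frac{49}{104}} = - \frac{787}{\frac{1941392}{1027}} = \left(-787\right) \frac{1027}{1941392} = - \frac{808249}{1941392}$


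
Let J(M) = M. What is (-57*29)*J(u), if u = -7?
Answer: 11571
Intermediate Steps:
(-57*29)*J(u) = -57*29*(-7) = -1653*(-7) = 11571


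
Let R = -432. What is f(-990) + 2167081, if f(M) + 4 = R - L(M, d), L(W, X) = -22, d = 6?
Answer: 2166667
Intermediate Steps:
f(M) = -414 (f(M) = -4 + (-432 - 1*(-22)) = -4 + (-432 + 22) = -4 - 410 = -414)
f(-990) + 2167081 = -414 + 2167081 = 2166667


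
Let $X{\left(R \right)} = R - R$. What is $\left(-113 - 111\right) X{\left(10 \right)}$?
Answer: $0$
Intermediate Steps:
$X{\left(R \right)} = 0$
$\left(-113 - 111\right) X{\left(10 \right)} = \left(-113 - 111\right) 0 = \left(-224\right) 0 = 0$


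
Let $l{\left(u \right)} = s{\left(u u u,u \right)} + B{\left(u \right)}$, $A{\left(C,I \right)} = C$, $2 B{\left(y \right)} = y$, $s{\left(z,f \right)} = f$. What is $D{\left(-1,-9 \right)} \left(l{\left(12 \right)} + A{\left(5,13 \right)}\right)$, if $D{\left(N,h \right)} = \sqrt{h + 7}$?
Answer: $23 i \sqrt{2} \approx 32.527 i$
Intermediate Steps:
$B{\left(y \right)} = \frac{y}{2}$
$D{\left(N,h \right)} = \sqrt{7 + h}$
$l{\left(u \right)} = \frac{3 u}{2}$ ($l{\left(u \right)} = u + \frac{u}{2} = \frac{3 u}{2}$)
$D{\left(-1,-9 \right)} \left(l{\left(12 \right)} + A{\left(5,13 \right)}\right) = \sqrt{7 - 9} \left(\frac{3}{2} \cdot 12 + 5\right) = \sqrt{-2} \left(18 + 5\right) = i \sqrt{2} \cdot 23 = 23 i \sqrt{2}$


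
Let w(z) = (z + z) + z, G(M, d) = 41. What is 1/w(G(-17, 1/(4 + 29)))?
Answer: 1/123 ≈ 0.0081301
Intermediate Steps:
w(z) = 3*z (w(z) = 2*z + z = 3*z)
1/w(G(-17, 1/(4 + 29))) = 1/(3*41) = 1/123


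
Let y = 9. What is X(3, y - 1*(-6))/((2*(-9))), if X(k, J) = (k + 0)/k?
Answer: -1/18 ≈ -0.055556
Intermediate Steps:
X(k, J) = 1 (X(k, J) = k/k = 1)
X(3, y - 1*(-6))/((2*(-9))) = 1/(2*(-9)) = 1/(-18) = 1*(-1/18) = -1/18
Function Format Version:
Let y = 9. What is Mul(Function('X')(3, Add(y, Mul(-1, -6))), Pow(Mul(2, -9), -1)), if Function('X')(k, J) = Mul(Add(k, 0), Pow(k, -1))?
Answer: Rational(-1, 18) ≈ -0.055556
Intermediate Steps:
Function('X')(k, J) = 1 (Function('X')(k, J) = Mul(k, Pow(k, -1)) = 1)
Mul(Function('X')(3, Add(y, Mul(-1, -6))), Pow(Mul(2, -9), -1)) = Mul(1, Pow(Mul(2, -9), -1)) = Mul(1, Pow(-18, -1)) = Mul(1, Rational(-1, 18)) = Rational(-1, 18)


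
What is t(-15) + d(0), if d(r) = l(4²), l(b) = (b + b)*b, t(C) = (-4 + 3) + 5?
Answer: 516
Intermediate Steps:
t(C) = 4 (t(C) = -1 + 5 = 4)
l(b) = 2*b² (l(b) = (2*b)*b = 2*b²)
d(r) = 512 (d(r) = 2*(4²)² = 2*16² = 2*256 = 512)
t(-15) + d(0) = 4 + 512 = 516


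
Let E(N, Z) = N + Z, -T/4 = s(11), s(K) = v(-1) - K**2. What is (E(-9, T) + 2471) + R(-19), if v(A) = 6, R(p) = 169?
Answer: 3091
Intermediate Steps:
s(K) = 6 - K**2
T = 460 (T = -4*(6 - 1*11**2) = -4*(6 - 1*121) = -4*(6 - 121) = -4*(-115) = 460)
(E(-9, T) + 2471) + R(-19) = ((-9 + 460) + 2471) + 169 = (451 + 2471) + 169 = 2922 + 169 = 3091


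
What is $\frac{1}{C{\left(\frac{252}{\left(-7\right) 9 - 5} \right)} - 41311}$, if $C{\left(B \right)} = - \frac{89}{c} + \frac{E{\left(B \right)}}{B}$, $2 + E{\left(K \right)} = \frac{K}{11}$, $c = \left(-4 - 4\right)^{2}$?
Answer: $- \frac{44352}{1832259181} \approx -2.4206 \cdot 10^{-5}$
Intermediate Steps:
$c = 64$ ($c = \left(-8\right)^{2} = 64$)
$E{\left(K \right)} = -2 + \frac{K}{11}$
$C{\left(B \right)} = - \frac{89}{64} + \frac{-2 + \frac{B}{11}}{B}$
$\frac{1}{C{\left(\frac{252}{\left(-7\right) 9 - 5} \right)} - 41311} = \frac{1}{\left(- \frac{915}{704} - \frac{2}{252 \frac{1}{\left(-7\right) 9 - 5}}\right) - 41311} = \frac{1}{\left(- \frac{915}{704} - \frac{2}{252 \frac{1}{-63 - 5}}\right) - 41311} = \frac{1}{\left(- \frac{915}{704} - \frac{2}{252 \frac{1}{-68}}\right) - 41311} = \frac{1}{\left(- \frac{915}{704} - \frac{2}{252 \left(- \frac{1}{68}\right)}\right) - 41311} = \frac{1}{\left(- \frac{915}{704} - \frac{2}{- \frac{63}{17}}\right) - 41311} = \frac{1}{\left(- \frac{915}{704} - - \frac{34}{63}\right) - 41311} = \frac{1}{\left(- \frac{915}{704} + \frac{34}{63}\right) - 41311} = \frac{1}{- \frac{33709}{44352} - 41311} = \frac{1}{- \frac{1832259181}{44352}} = - \frac{44352}{1832259181}$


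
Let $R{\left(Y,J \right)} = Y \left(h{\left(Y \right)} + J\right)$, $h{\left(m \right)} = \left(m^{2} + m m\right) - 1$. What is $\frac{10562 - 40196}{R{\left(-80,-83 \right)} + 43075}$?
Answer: $\frac{9878}{324735} \approx 0.030419$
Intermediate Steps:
$h{\left(m \right)} = -1 + 2 m^{2}$ ($h{\left(m \right)} = \left(m^{2} + m^{2}\right) - 1 = 2 m^{2} - 1 = -1 + 2 m^{2}$)
$R{\left(Y,J \right)} = Y \left(-1 + J + 2 Y^{2}\right)$ ($R{\left(Y,J \right)} = Y \left(\left(-1 + 2 Y^{2}\right) + J\right) = Y \left(-1 + J + 2 Y^{2}\right)$)
$\frac{10562 - 40196}{R{\left(-80,-83 \right)} + 43075} = \frac{10562 - 40196}{- 80 \left(-1 - 83 + 2 \left(-80\right)^{2}\right) + 43075} = - \frac{29634}{- 80 \left(-1 - 83 + 2 \cdot 6400\right) + 43075} = - \frac{29634}{- 80 \left(-1 - 83 + 12800\right) + 43075} = - \frac{29634}{\left(-80\right) 12716 + 43075} = - \frac{29634}{-1017280 + 43075} = - \frac{29634}{-974205} = \left(-29634\right) \left(- \frac{1}{974205}\right) = \frac{9878}{324735}$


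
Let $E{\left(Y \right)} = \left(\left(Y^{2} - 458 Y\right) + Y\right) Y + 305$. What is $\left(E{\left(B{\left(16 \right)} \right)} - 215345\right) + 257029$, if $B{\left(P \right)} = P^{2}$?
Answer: $-13130747$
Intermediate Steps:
$E{\left(Y \right)} = 305 + Y \left(Y^{2} - 457 Y\right)$ ($E{\left(Y \right)} = \left(Y^{2} - 457 Y\right) Y + 305 = Y \left(Y^{2} - 457 Y\right) + 305 = 305 + Y \left(Y^{2} - 457 Y\right)$)
$\left(E{\left(B{\left(16 \right)} \right)} - 215345\right) + 257029 = \left(\left(305 + \left(16^{2}\right)^{3} - 457 \left(16^{2}\right)^{2}\right) - 215345\right) + 257029 = \left(\left(305 + 256^{3} - 457 \cdot 256^{2}\right) - 215345\right) + 257029 = \left(\left(305 + 16777216 - 29949952\right) - 215345\right) + 257029 = \left(-13172431 - 215345\right) + 257029 = -13387776 + 257029 = -13130747$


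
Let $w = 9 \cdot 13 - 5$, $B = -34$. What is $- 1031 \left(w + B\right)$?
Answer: $-80418$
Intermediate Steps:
$w = 112$ ($w = 117 - 5 = 112$)
$- 1031 \left(w + B\right) = - 1031 \left(112 - 34\right) = \left(-1031\right) 78 = -80418$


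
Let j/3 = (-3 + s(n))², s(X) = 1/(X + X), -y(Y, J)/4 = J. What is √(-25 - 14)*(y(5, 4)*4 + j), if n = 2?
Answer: -661*I*√39/16 ≈ -258.0*I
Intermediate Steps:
y(Y, J) = -4*J
s(X) = 1/(2*X)
j = 363/16 (j = 3*(-3 + (½)/2)² = 3*(-3 + (½)*(½))² = 3*(-3 + ¼)² = 3*(-11/4)² = 3*(121/16) = 363/16 ≈ 22.688)
√(-25 - 14)*(y(5, 4)*4 + j) = √(-25 - 14)*(-4*4*4 + 363/16) = √(-39)*(-16*4 + 363/16) = (I*√39)*(-64 + 363/16) = (I*√39)*(-661/16) = -661*I*√39/16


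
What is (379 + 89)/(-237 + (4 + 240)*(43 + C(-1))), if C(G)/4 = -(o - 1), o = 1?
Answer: 468/10255 ≈ 0.045636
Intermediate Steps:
C(G) = 0 (C(G) = 4*(-(1 - 1)) = 4*(-1*0) = 4*0 = 0)
(379 + 89)/(-237 + (4 + 240)*(43 + C(-1))) = (379 + 89)/(-237 + (4 + 240)*(43 + 0)) = 468/(-237 + 244*43) = 468/(-237 + 10492) = 468/10255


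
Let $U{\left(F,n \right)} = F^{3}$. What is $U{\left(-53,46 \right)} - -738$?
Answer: $-148139$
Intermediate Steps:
$U{\left(-53,46 \right)} - -738 = \left(-53\right)^{3} - -738 = -148877 + 738 = -148139$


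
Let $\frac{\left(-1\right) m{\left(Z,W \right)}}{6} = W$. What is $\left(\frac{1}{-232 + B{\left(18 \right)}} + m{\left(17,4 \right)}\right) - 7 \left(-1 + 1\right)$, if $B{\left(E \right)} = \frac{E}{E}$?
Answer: $- \frac{5545}{231} \approx -24.004$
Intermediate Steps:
$m{\left(Z,W \right)} = - 6 W$
$B{\left(E \right)} = 1$
$\left(\frac{1}{-232 + B{\left(18 \right)}} + m{\left(17,4 \right)}\right) - 7 \left(-1 + 1\right) = \left(\frac{1}{-232 + 1} - 24\right) - 7 \left(-1 + 1\right) = \left(\frac{1}{-231} - 24\right) - 0 = \left(- \frac{1}{231} - 24\right) + 0 = - \frac{5545}{231} + 0 = - \frac{5545}{231}$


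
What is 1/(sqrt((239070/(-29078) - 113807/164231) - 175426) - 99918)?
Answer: -9176140578087/916877725647007958 - I*sqrt(250054909798251443039882)/11919410433411103454 ≈ -1.0008e-5 - 4.1953e-8*I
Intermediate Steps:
1/(sqrt((239070/(-29078) - 113807/164231) - 175426) - 99918) = 1/(sqrt((239070*(-1/29078) - 113807*1/164231) - 175426) - 99918) = 1/(sqrt((-119535/14539 - 113807/164231) - 175426) - 99918) = 1/(sqrt(-21285992558/2387754509 - 175426) - 99918) = 1/(sqrt(-418895508488392/2387754509) - 99918) = 1/(2*I*sqrt(250054909798251443039882)/2387754509 - 99918) = 1/(-99918 + 2*I*sqrt(250054909798251443039882)/2387754509)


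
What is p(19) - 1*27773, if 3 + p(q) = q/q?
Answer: -27775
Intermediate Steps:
p(q) = -2 (p(q) = -3 + q/q = -3 + 1 = -2)
p(19) - 1*27773 = -2 - 1*27773 = -2 - 27773 = -27775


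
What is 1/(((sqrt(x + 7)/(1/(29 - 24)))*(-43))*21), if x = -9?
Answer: I*sqrt(2)/9030 ≈ 0.00015661*I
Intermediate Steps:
1/(((sqrt(x + 7)/(1/(29 - 24)))*(-43))*21) = 1/(((sqrt(-9 + 7)/(1/(29 - 24)))*(-43))*21) = 1/(((sqrt(-2)/(1/5))*(-43))*21) = 1/((((I*sqrt(2))/(1/5))*(-43))*21) = 1/((((I*sqrt(2))*5)*(-43))*21) = 1/(((5*I*sqrt(2))*(-43))*21) = 1/(-215*I*sqrt(2)*21) = 1/(-4515*I*sqrt(2)) = I*sqrt(2)/9030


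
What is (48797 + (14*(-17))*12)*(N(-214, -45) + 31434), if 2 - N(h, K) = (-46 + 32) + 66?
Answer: 1441812344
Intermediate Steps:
N(h, K) = -50 (N(h, K) = 2 - ((-46 + 32) + 66) = 2 - (-14 + 66) = 2 - 1*52 = 2 - 52 = -50)
(48797 + (14*(-17))*12)*(N(-214, -45) + 31434) = (48797 + (14*(-17))*12)*(-50 + 31434) = (48797 - 238*12)*31384 = (48797 - 2856)*31384 = 45941*31384 = 1441812344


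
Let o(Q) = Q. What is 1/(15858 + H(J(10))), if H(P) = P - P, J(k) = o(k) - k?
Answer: 1/15858 ≈ 6.3060e-5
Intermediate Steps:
J(k) = 0 (J(k) = k - k = 0)
H(P) = 0
1/(15858 + H(J(10))) = 1/(15858 + 0) = 1/15858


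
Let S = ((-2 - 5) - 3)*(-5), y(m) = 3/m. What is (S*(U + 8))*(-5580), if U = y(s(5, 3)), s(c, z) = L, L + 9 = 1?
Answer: -2127375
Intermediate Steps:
L = -8 (L = -9 + 1 = -8)
s(c, z) = -8
U = -3/8 (U = 3/(-8) = 3*(-⅛) = -3/8 ≈ -0.37500)
S = 50 (S = (-7 - 3)*(-5) = -10*(-5) = 50)
(S*(U + 8))*(-5580) = (50*(-3/8 + 8))*(-5580) = (50*(61/8))*(-5580) = (1525/4)*(-5580) = -2127375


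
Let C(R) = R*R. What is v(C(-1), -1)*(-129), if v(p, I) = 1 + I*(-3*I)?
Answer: 258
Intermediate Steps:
C(R) = R**2
v(p, I) = 1 - 3*I**2
v(C(-1), -1)*(-129) = (1 - 3*(-1)**2)*(-129) = (1 - 3*1)*(-129) = (1 - 3)*(-129) = -2*(-129) = 258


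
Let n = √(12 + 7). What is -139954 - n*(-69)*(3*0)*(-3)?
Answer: -139954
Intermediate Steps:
n = √19 ≈ 4.3589
-139954 - n*(-69)*(3*0)*(-3) = -139954 - √19*(-69)*(3*0)*(-3) = -139954 - (-69*√19)*0*(-3) = -139954 - (-69*√19)*0 = -139954 - 1*0 = -139954 + 0 = -139954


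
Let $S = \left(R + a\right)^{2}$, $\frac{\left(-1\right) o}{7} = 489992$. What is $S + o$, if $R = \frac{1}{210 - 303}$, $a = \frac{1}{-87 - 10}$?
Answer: $- \frac{279123495401204}{81378441} \approx -3.4299 \cdot 10^{6}$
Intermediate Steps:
$o = -3429944$ ($o = \left(-7\right) 489992 = -3429944$)
$a = - \frac{1}{97}$ ($a = \frac{1}{-97} = - \frac{1}{97} \approx -0.010309$)
$R = - \frac{1}{93}$ ($R = \frac{1}{-93} = - \frac{1}{93} \approx -0.010753$)
$S = \frac{36100}{81378441}$ ($S = \left(- \frac{1}{93} - \frac{1}{97}\right)^{2} = \left(- \frac{190}{9021}\right)^{2} = \frac{36100}{81378441} \approx 0.00044361$)
$S + o = \frac{36100}{81378441} - 3429944 = - \frac{279123495401204}{81378441}$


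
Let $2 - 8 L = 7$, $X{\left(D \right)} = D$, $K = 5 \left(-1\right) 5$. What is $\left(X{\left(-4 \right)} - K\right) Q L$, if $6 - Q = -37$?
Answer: $- \frac{4515}{8} \approx -564.38$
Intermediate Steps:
$K = -25$ ($K = \left(-5\right) 5 = -25$)
$Q = 43$ ($Q = 6 - -37 = 6 + 37 = 43$)
$L = - \frac{5}{8}$ ($L = \frac{1}{4} - \frac{7}{8} = - \frac{5}{8} \approx -0.625$)
$\left(X{\left(-4 \right)} - K\right) Q L = \left(-4 - -25\right) 43 \left(- \frac{5}{8}\right) = \left(-4 + 25\right) 43 \left(- \frac{5}{8}\right) = 21 \cdot 43 \left(- \frac{5}{8}\right) = 903 \left(- \frac{5}{8}\right) = - \frac{4515}{8}$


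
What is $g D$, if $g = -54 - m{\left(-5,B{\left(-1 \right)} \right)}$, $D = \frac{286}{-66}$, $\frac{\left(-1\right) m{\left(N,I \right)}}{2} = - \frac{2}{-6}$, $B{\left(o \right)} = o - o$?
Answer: $\frac{2080}{9} \approx 231.11$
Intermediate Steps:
$B{\left(o \right)} = 0$
$m{\left(N,I \right)} = - \frac{2}{3}$ ($m{\left(N,I \right)} = - 2 \left(- \frac{2}{-6}\right) = - 2 \left(\left(-2\right) \left(- \frac{1}{6}\right)\right) = \left(-2\right) \frac{1}{3} = - \frac{2}{3}$)
$D = - \frac{13}{3}$ ($D = 286 \left(- \frac{1}{66}\right) = - \frac{13}{3} \approx -4.3333$)
$g = - \frac{160}{3}$ ($g = -54 - - \frac{2}{3} = -54 + \frac{2}{3} = - \frac{160}{3} \approx -53.333$)
$g D = \left(- \frac{160}{3}\right) \left(- \frac{13}{3}\right) = \frac{2080}{9}$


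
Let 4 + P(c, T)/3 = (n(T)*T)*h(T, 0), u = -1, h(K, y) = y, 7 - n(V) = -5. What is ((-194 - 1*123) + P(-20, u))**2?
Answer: 108241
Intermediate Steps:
n(V) = 12 (n(V) = 7 - 1*(-5) = 7 + 5 = 12)
P(c, T) = -12 (P(c, T) = -12 + 3*((12*T)*0) = -12 + 3*0 = -12 + 0 = -12)
((-194 - 1*123) + P(-20, u))**2 = ((-194 - 1*123) - 12)**2 = ((-194 - 123) - 12)**2 = (-317 - 12)**2 = (-329)**2 = 108241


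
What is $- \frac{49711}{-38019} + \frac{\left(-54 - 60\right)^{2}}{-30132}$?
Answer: $\frac{9294416}{10607301} \approx 0.87623$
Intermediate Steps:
$- \frac{49711}{-38019} + \frac{\left(-54 - 60\right)^{2}}{-30132} = \left(-49711\right) \left(- \frac{1}{38019}\right) + \left(-114\right)^{2} \left(- \frac{1}{30132}\right) = \frac{49711}{38019} + 12996 \left(- \frac{1}{30132}\right) = \frac{49711}{38019} - \frac{361}{837} = \frac{9294416}{10607301}$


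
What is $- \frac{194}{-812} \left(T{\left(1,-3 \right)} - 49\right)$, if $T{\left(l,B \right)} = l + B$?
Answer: $- \frac{4947}{406} \approx -12.185$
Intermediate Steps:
$T{\left(l,B \right)} = B + l$
$- \frac{194}{-812} \left(T{\left(1,-3 \right)} - 49\right) = - \frac{194}{-812} \left(\left(-3 + 1\right) - 49\right) = \left(-194\right) \left(- \frac{1}{812}\right) \left(-2 - 49\right) = \frac{97}{406} \left(-51\right) = - \frac{4947}{406}$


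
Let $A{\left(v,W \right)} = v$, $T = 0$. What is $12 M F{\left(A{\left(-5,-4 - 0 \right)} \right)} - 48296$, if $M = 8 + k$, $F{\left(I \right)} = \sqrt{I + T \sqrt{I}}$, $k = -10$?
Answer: $-48296 - 24 i \sqrt{5} \approx -48296.0 - 53.666 i$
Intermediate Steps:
$F{\left(I \right)} = \sqrt{I}$ ($F{\left(I \right)} = \sqrt{I + 0 \sqrt{I}} = \sqrt{I + 0} = \sqrt{I}$)
$M = -2$ ($M = 8 - 10 = -2$)
$12 M F{\left(A{\left(-5,-4 - 0 \right)} \right)} - 48296 = 12 \left(-2\right) \sqrt{-5} - 48296 = - 24 i \sqrt{5} - 48296 = -48296 - 24 i \sqrt{5}$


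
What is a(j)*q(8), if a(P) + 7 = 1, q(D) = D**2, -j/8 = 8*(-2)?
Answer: -384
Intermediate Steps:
j = 128 (j = -64*(-2) = -8*(-16) = 128)
a(P) = -6 (a(P) = -7 + 1 = -6)
a(j)*q(8) = -6*8**2 = -6*64 = -384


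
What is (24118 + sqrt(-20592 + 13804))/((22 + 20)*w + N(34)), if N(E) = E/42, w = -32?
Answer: -506478/28207 - 42*I*sqrt(1697)/28207 ≈ -17.956 - 0.061339*I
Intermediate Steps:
N(E) = E/42 (N(E) = E*(1/42) = E/42)
(24118 + sqrt(-20592 + 13804))/((22 + 20)*w + N(34)) = (24118 + sqrt(-20592 + 13804))/((22 + 20)*(-32) + (1/42)*34) = (24118 + sqrt(-6788))/(42*(-32) + 17/21) = (24118 + 2*I*sqrt(1697))/(-1344 + 17/21) = (24118 + 2*I*sqrt(1697))/(-28207/21) = (24118 + 2*I*sqrt(1697))*(-21/28207) = -506478/28207 - 42*I*sqrt(1697)/28207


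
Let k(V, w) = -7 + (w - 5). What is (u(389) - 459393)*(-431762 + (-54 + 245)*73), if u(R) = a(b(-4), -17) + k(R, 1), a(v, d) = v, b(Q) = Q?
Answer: 191949391152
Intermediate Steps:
k(V, w) = -12 + w (k(V, w) = -7 + (-5 + w) = -12 + w)
u(R) = -15 (u(R) = -4 + (-12 + 1) = -4 - 11 = -15)
(u(389) - 459393)*(-431762 + (-54 + 245)*73) = (-15 - 459393)*(-431762 + (-54 + 245)*73) = -459408*(-431762 + 191*73) = -459408*(-431762 + 13943) = -459408*(-417819) = 191949391152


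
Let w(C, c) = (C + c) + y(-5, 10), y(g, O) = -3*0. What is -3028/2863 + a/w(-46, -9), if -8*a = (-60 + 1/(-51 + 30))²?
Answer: 566423329/79362360 ≈ 7.1372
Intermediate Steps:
y(g, O) = 0
w(C, c) = C + c (w(C, c) = (C + c) + 0 = C + c)
a = -1590121/3528 (a = -(-60 + 1/(-51 + 30))²/8 = -(-60 + 1/(-21))²/8 = -(-60 - 1/21)²/8 = -(-1261/21)²/8 = -⅛*1590121/441 = -1590121/3528 ≈ -450.71)
-3028/2863 + a/w(-46, -9) = -3028/2863 - 1590121/(3528*(-46 - 9)) = -3028*1/2863 - 1590121/3528/(-55) = -3028/2863 - 1590121/3528*(-1/55) = -3028/2863 + 1590121/194040 = 566423329/79362360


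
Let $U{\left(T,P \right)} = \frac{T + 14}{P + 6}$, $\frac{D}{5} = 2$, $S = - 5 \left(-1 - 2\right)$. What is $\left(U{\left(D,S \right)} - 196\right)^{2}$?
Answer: $\frac{1860496}{49} \approx 37969.0$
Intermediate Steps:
$S = 15$ ($S = \left(-5\right) \left(-3\right) = 15$)
$D = 10$ ($D = 5 \cdot 2 = 10$)
$U{\left(T,P \right)} = \frac{14 + T}{6 + P}$
$\left(U{\left(D,S \right)} - 196\right)^{2} = \left(\frac{14 + 10}{6 + 15} - 196\right)^{2} = \left(\frac{1}{21} \cdot 24 - 196\right)^{2} = \left(\frac{8}{7} - 196\right)^{2} = \left(- \frac{1364}{7}\right)^{2} = \frac{1860496}{49}$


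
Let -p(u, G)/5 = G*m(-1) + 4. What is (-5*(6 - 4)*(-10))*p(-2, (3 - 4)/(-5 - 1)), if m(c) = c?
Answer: -5750/3 ≈ -1916.7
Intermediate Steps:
p(u, G) = -20 + 5*G (p(u, G) = -5*(G*(-1) + 4) = -5*(-G + 4) = -5*(4 - G) = -20 + 5*G)
(-5*(6 - 4)*(-10))*p(-2, (3 - 4)/(-5 - 1)) = (-5*(6 - 4)*(-10))*(-20 + 5*((3 - 4)/(-5 - 1))) = (-5*2*(-10))*(-20 + 5*(-1/(-6))) = (-10*(-10))*(-20 + 5*(-1*(-⅙))) = 100*(-20 + 5*(⅙)) = 100*(-20 + ⅚) = 100*(-115/6) = -5750/3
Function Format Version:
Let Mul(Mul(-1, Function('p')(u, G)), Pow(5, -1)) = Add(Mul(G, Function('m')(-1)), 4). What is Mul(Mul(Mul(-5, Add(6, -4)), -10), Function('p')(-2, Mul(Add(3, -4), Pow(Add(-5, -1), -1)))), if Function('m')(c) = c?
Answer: Rational(-5750, 3) ≈ -1916.7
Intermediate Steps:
Function('p')(u, G) = Add(-20, Mul(5, G)) (Function('p')(u, G) = Mul(-5, Add(Mul(G, -1), 4)) = Mul(-5, Add(Mul(-1, G), 4)) = Mul(-5, Add(4, Mul(-1, G))) = Add(-20, Mul(5, G)))
Mul(Mul(Mul(-5, Add(6, -4)), -10), Function('p')(-2, Mul(Add(3, -4), Pow(Add(-5, -1), -1)))) = Mul(Mul(Mul(-5, Add(6, -4)), -10), Add(-20, Mul(5, Mul(Add(3, -4), Pow(Add(-5, -1), -1))))) = Mul(Mul(Mul(-5, 2), -10), Add(-20, Mul(5, Mul(-1, Pow(-6, -1))))) = Mul(Mul(-10, -10), Add(-20, Mul(5, Mul(-1, Rational(-1, 6))))) = Mul(100, Add(-20, Mul(5, Rational(1, 6)))) = Mul(100, Add(-20, Rational(5, 6))) = Mul(100, Rational(-115, 6)) = Rational(-5750, 3)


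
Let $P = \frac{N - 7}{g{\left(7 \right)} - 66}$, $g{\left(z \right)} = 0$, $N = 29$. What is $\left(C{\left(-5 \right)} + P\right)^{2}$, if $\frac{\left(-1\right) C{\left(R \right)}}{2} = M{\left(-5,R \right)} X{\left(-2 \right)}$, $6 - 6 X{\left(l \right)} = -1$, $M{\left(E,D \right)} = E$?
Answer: $\frac{1156}{9} \approx 128.44$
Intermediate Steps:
$X{\left(l \right)} = \frac{7}{6}$ ($X{\left(l \right)} = 1 - - \frac{1}{6} = 1 + \frac{1}{6} = \frac{7}{6}$)
$P = - \frac{1}{3}$ ($P = \frac{29 - 7}{0 - 66} = \frac{22}{-66} = 22 \left(- \frac{1}{66}\right) = - \frac{1}{3} \approx -0.33333$)
$C{\left(R \right)} = \frac{35}{3}$ ($C{\left(R \right)} = - 2 \left(\left(-5\right) \frac{7}{6}\right) = \left(-2\right) \left(- \frac{35}{6}\right) = \frac{35}{3}$)
$\left(C{\left(-5 \right)} + P\right)^{2} = \left(\frac{35}{3} - \frac{1}{3}\right)^{2} = \left(\frac{34}{3}\right)^{2} = \frac{1156}{9}$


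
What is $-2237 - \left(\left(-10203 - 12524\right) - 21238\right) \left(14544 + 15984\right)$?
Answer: $1342161283$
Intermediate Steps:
$-2237 - \left(\left(-10203 - 12524\right) - 21238\right) \left(14544 + 15984\right) = -2237 - \left(-22727 - 21238\right) 30528 = -2237 - \left(-43965\right) 30528 = -2237 - -1342163520 = -2237 + 1342163520 = 1342161283$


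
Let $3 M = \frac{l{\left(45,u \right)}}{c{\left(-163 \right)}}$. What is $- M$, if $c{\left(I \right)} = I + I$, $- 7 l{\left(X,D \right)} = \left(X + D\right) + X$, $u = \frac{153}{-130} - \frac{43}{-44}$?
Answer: $- \frac{256829}{19579560} \approx -0.013117$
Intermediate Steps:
$u = - \frac{571}{2860}$ ($u = 153 \left(- \frac{1}{130}\right) - - \frac{43}{44} = - \frac{153}{130} + \frac{43}{44} = - \frac{571}{2860} \approx -0.19965$)
$l{\left(X,D \right)} = - \frac{2 X}{7} - \frac{D}{7}$ ($l{\left(X,D \right)} = - \frac{\left(X + D\right) + X}{7} = - \frac{\left(D + X\right) + X}{7} = - \frac{D + 2 X}{7} = - \frac{2 X}{7} - \frac{D}{7}$)
$c{\left(I \right)} = 2 I$
$M = \frac{256829}{19579560}$ ($M = \frac{\left(\left(- \frac{2}{7}\right) 45 - - \frac{571}{20020}\right) \frac{1}{2 \left(-163\right)}}{3} = \frac{\left(- \frac{90}{7} + \frac{571}{20020}\right) \frac{1}{-326}}{3} = \frac{\left(- \frac{256829}{20020}\right) \left(- \frac{1}{326}\right)}{3} = \frac{1}{3} \cdot \frac{256829}{6526520} = \frac{256829}{19579560} \approx 0.013117$)
$- M = \left(-1\right) \frac{256829}{19579560} = - \frac{256829}{19579560}$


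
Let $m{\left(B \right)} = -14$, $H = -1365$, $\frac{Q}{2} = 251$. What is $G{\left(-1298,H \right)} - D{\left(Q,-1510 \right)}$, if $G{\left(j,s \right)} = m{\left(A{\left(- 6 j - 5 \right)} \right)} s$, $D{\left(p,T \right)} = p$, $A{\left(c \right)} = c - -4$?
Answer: $18608$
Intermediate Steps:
$A{\left(c \right)} = 4 + c$ ($A{\left(c \right)} = c + 4 = 4 + c$)
$Q = 502$ ($Q = 2 \cdot 251 = 502$)
$G{\left(j,s \right)} = - 14 s$
$G{\left(-1298,H \right)} - D{\left(Q,-1510 \right)} = \left(-14\right) \left(-1365\right) - 502 = 19110 - 502 = 18608$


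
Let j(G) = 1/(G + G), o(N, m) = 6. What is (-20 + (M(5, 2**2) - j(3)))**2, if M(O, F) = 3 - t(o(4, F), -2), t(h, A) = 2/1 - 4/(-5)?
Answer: 358801/900 ≈ 398.67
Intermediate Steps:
t(h, A) = 14/5 (t(h, A) = 2*1 - 4*(-1/5) = 2 + 4/5 = 14/5)
j(G) = 1/(2*G)
M(O, F) = 1/5 (M(O, F) = 3 - 1*14/5 = 3 - 14/5 = 1/5)
(-20 + (M(5, 2**2) - j(3)))**2 = (-20 + (1/5 - 1/(2*3)))**2 = (-20 + (1/5 - 1*1/6))**2 = (-20 + (1/5 - 1/6))**2 = (-20 + 1/30)**2 = (-599/30)**2 = 358801/900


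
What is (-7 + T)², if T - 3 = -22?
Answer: 676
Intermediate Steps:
T = -19 (T = 3 - 22 = -19)
(-7 + T)² = (-7 - 19)² = (-26)² = 676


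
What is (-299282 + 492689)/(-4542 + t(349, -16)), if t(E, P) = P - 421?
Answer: -193407/4979 ≈ -38.845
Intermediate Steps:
t(E, P) = -421 + P
(-299282 + 492689)/(-4542 + t(349, -16)) = (-299282 + 492689)/(-4542 + (-421 - 16)) = 193407/(-4542 - 437) = 193407/(-4979) = 193407*(-1/4979) = -193407/4979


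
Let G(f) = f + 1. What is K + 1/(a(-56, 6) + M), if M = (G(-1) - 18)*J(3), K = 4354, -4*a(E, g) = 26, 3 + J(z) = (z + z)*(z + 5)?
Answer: 7110080/1633 ≈ 4354.0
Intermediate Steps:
J(z) = -3 + 2*z*(5 + z) (J(z) = -3 + (z + z)*(z + 5) = -3 + (2*z)*(5 + z) = -3 + 2*z*(5 + z))
a(E, g) = -13/2 (a(E, g) = -¼*26 = -13/2)
G(f) = 1 + f
M = -810 (M = ((1 - 1) - 18)*(-3 + 2*3² + 10*3) = (0 - 18)*(-3 + 2*9 + 30) = -18*(-3 + 18 + 30) = -18*45 = -810)
K + 1/(a(-56, 6) + M) = 4354 + 1/(-13/2 - 810) = 4354 + 1/(-1633/2) = 4354 - 2/1633 = 7110080/1633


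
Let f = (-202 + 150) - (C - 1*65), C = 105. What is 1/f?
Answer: -1/92 ≈ -0.010870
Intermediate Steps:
f = -92 (f = (-202 + 150) - (105 - 1*65) = -52 - (105 - 65) = -52 - 1*40 = -52 - 40 = -92)
1/f = 1/(-92) = -1/92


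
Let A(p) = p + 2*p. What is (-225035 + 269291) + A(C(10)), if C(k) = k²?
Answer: 44556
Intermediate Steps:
A(p) = 3*p
(-225035 + 269291) + A(C(10)) = (-225035 + 269291) + 3*10² = 44256 + 3*100 = 44256 + 300 = 44556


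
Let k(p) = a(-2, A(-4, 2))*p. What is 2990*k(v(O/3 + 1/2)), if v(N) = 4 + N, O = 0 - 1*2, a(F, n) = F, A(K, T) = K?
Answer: -68770/3 ≈ -22923.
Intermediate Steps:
O = -2 (O = 0 - 2 = -2)
k(p) = -2*p
2990*k(v(O/3 + 1/2)) = 2990*(-2*(4 + (-2/3 + 1/2))) = 2990*(-2*(4 + (-2*⅓ + 1*(½)))) = 2990*(-2*(4 + (-⅔ + ½))) = 2990*(-2*(4 - ⅙)) = 2990*(-2*23/6) = 2990*(-23/3) = -68770/3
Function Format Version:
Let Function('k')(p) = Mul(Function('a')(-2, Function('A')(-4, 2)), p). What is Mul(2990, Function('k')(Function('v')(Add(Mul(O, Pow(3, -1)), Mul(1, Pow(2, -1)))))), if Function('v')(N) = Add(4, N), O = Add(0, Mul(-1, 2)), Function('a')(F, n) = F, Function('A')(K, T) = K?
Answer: Rational(-68770, 3) ≈ -22923.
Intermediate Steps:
O = -2 (O = Add(0, -2) = -2)
Function('k')(p) = Mul(-2, p)
Mul(2990, Function('k')(Function('v')(Add(Mul(O, Pow(3, -1)), Mul(1, Pow(2, -1)))))) = Mul(2990, Mul(-2, Add(4, Add(Mul(-2, Pow(3, -1)), Mul(1, Pow(2, -1)))))) = Mul(2990, Mul(-2, Add(4, Add(Mul(-2, Rational(1, 3)), Mul(1, Rational(1, 2)))))) = Mul(2990, Mul(-2, Add(4, Add(Rational(-2, 3), Rational(1, 2))))) = Mul(2990, Mul(-2, Add(4, Rational(-1, 6)))) = Mul(2990, Mul(-2, Rational(23, 6))) = Mul(2990, Rational(-23, 3)) = Rational(-68770, 3)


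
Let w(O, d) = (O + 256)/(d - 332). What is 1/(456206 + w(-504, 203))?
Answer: 129/58850822 ≈ 2.1920e-6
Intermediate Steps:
w(O, d) = (256 + O)/(-332 + d)
1/(456206 + w(-504, 203)) = 1/(456206 + (256 - 504)/(-332 + 203)) = 1/(456206 - 248/(-129)) = 1/(456206 - 1/129*(-248)) = 1/(456206 + 248/129) = 1/(58850822/129) = 129/58850822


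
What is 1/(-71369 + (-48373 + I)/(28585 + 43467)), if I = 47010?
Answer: -72052/5142280551 ≈ -1.4012e-5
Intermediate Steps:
1/(-71369 + (-48373 + I)/(28585 + 43467)) = 1/(-71369 + (-48373 + 47010)/(28585 + 43467)) = 1/(-71369 - 1363/72052) = 1/(-5142280551/72052) = -72052/5142280551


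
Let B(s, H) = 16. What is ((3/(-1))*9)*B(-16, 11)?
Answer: -432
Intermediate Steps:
((3/(-1))*9)*B(-16, 11) = ((3/(-1))*9)*16 = ((3*(-1))*9)*16 = -3*9*16 = -27*16 = -432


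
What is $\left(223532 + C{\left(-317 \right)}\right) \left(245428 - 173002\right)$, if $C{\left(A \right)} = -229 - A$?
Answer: $16195902120$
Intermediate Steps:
$\left(223532 + C{\left(-317 \right)}\right) \left(245428 - 173002\right) = \left(223532 - -88\right) \left(245428 - 173002\right) = \left(223532 + \left(-229 + 317\right)\right) 72426 = \left(223532 + 88\right) 72426 = 223620 \cdot 72426 = 16195902120$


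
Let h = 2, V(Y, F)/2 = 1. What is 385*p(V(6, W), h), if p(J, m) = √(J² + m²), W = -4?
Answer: 770*√2 ≈ 1088.9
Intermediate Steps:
V(Y, F) = 2 (V(Y, F) = 2*1 = 2)
385*p(V(6, W), h) = 385*√(2² + 2²) = 385*√(4 + 4) = 385*√8 = 385*(2*√2) = 770*√2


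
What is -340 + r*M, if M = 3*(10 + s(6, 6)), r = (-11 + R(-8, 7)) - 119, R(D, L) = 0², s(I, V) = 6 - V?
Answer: -4240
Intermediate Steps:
R(D, L) = 0
r = -130 (r = (-11 + 0) - 119 = -11 - 119 = -130)
M = 30 (M = 3*(10 + (6 - 1*6)) = 3*(10 + (6 - 6)) = 3*(10 + 0) = 3*10 = 30)
-340 + r*M = -340 - 130*30 = -340 - 3900 = -4240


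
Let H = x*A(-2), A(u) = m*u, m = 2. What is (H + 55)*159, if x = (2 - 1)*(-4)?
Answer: 11289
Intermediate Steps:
x = -4 (x = 1*(-4) = -4)
A(u) = 2*u
H = 16 (H = -8*(-2) = -4*(-4) = 16)
(H + 55)*159 = (16 + 55)*159 = 71*159 = 11289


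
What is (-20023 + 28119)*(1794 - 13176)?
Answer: -92148672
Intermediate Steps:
(-20023 + 28119)*(1794 - 13176) = 8096*(-11382) = -92148672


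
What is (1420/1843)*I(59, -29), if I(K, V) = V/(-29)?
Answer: 1420/1843 ≈ 0.77048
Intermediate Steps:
I(K, V) = -V/29 (I(K, V) = V*(-1/29) = -V/29)
(1420/1843)*I(59, -29) = (1420/1843)*(-1/29*(-29)) = (1420*(1/1843))*1 = (1420/1843)*1 = 1420/1843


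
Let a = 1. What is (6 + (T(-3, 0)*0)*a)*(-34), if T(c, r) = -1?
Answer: -204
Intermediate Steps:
(6 + (T(-3, 0)*0)*a)*(-34) = (6 - 1*0*1)*(-34) = (6 + 0*1)*(-34) = (6 + 0)*(-34) = 6*(-34) = -204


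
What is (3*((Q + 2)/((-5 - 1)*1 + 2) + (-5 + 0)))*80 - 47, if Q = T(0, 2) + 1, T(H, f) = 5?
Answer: -1727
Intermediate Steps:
Q = 6 (Q = 5 + 1 = 6)
(3*((Q + 2)/((-5 - 1)*1 + 2) + (-5 + 0)))*80 - 47 = (3*((6 + 2)/((-5 - 1)*1 + 2) + (-5 + 0)))*80 - 47 = (3*(8/(-6*1 + 2) - 5))*80 - 47 = (3*(8/(-6 + 2) - 5))*80 - 47 = (3*(8/(-4) - 5))*80 - 47 = (3*(8*(-¼) - 5))*80 - 47 = (3*(-2 - 5))*80 - 47 = (3*(-7))*80 - 47 = -21*80 - 47 = -1680 - 47 = -1727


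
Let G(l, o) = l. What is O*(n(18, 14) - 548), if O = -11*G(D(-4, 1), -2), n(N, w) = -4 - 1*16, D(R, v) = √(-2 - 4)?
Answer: 6248*I*√6 ≈ 15304.0*I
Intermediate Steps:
D(R, v) = I*√6 (D(R, v) = √(-6) = I*√6)
n(N, w) = -20 (n(N, w) = -4 - 16 = -20)
O = -11*I*√6 ≈ -26.944*I
O*(n(18, 14) - 548) = (-11*I*√6)*(-20 - 548) = -11*I*√6*(-568) = 6248*I*√6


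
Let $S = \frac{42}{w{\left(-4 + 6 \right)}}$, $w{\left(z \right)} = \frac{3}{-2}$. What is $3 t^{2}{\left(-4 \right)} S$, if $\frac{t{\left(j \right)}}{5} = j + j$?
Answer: $-134400$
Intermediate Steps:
$t{\left(j \right)} = 10 j$ ($t{\left(j \right)} = 5 \left(j + j\right) = 5 \cdot 2 j = 10 j$)
$w{\left(z \right)} = - \frac{3}{2}$ ($w{\left(z \right)} = 3 \left(- \frac{1}{2}\right) = - \frac{3}{2}$)
$S = -28$ ($S = \frac{42}{- \frac{3}{2}} = 42 \left(- \frac{2}{3}\right) = -28$)
$3 t^{2}{\left(-4 \right)} S = 3 \left(10 \left(-4\right)\right)^{2} \left(-28\right) = 3 \left(-40\right)^{2} \left(-28\right) = 3 \cdot 1600 \left(-28\right) = 4800 \left(-28\right) = -134400$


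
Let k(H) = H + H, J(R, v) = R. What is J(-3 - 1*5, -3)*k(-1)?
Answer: 16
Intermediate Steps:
k(H) = 2*H
J(-3 - 1*5, -3)*k(-1) = (-3 - 1*5)*(2*(-1)) = (-3 - 5)*(-2) = -8*(-2) = 16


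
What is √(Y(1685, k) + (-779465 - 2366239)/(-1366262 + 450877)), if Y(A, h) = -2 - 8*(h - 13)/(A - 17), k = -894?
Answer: 2*√210786746792292015/381715545 ≈ 2.4055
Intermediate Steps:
Y(A, h) = -2 - 8*(-13 + h)/(-17 + A)
√(Y(1685, k) + (-779465 - 2366239)/(-1366262 + 450877)) = √(2*(69 - 1*1685 - 4*(-894))/(-17 + 1685) + (-779465 - 2366239)/(-1366262 + 450877)) = √(2*(69 - 1685 + 3576)/1668 - 3145704/(-915385)) = √(2*(1/1668)*1960 - 3145704*(-1/915385)) = √(980/417 + 3145704/915385) = √(2208835868/381715545) = 2*√210786746792292015/381715545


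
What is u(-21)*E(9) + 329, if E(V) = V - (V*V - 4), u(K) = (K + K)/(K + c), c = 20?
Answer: -2527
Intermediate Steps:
u(K) = 2*K/(20 + K) (u(K) = (K + K)/(K + 20) = (2*K)/(20 + K) = 2*K/(20 + K))
E(V) = 4 + V - V² (E(V) = V - (V² - 4) = V - (-4 + V²) = V + (4 - V²) = 4 + V - V²)
u(-21)*E(9) + 329 = (2*(-21)/(20 - 21))*(4 + 9 - 1*9²) + 329 = (2*(-21)/(-1))*(4 + 9 - 1*81) + 329 = (2*(-21)*(-1))*(4 + 9 - 81) + 329 = 42*(-68) + 329 = -2856 + 329 = -2527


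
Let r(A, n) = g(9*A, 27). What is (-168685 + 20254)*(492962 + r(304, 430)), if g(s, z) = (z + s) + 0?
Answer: -73580957475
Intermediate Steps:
g(s, z) = s + z (g(s, z) = (s + z) + 0 = s + z)
r(A, n) = 27 + 9*A (r(A, n) = 9*A + 27 = 27 + 9*A)
(-168685 + 20254)*(492962 + r(304, 430)) = (-168685 + 20254)*(492962 + (27 + 9*304)) = -148431*(492962 + (27 + 2736)) = -148431*(492962 + 2763) = -148431*495725 = -73580957475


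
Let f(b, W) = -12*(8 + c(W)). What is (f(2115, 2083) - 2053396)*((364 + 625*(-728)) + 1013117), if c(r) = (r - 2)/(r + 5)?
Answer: -199550672422409/174 ≈ -1.1468e+12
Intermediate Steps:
c(r) = (-2 + r)/(5 + r)
f(b, W) = -96 - 12*(-2 + W)/(5 + W) (f(b, W) = -12*(8 + (-2 + W)/(5 + W)) = -96 - 12*(-2 + W)/(5 + W))
(f(2115, 2083) - 2053396)*((364 + 625*(-728)) + 1013117) = (12*(-38 - 9*2083)/(5 + 2083) - 2053396)*((364 + 625*(-728)) + 1013117) = (12*(-38 - 18747)/2088 - 2053396)*((364 - 455000) + 1013117) = (12*(1/2088)*(-18785) - 2053396)*(-454636 + 1013117) = (-18785/174 - 2053396)*558481 = -357309689/174*558481 = -199550672422409/174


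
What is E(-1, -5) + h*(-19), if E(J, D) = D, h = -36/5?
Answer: 659/5 ≈ 131.80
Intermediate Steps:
h = -36/5 (h = -36*1/5 = -36/5 ≈ -7.2000)
E(-1, -5) + h*(-19) = -5 - 36/5*(-19) = -5 + 684/5 = 659/5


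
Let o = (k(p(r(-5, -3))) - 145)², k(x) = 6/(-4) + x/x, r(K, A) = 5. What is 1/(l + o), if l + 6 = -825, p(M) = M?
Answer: 4/81357 ≈ 4.9166e-5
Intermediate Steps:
l = -831 (l = -6 - 825 = -831)
k(x) = -½ (k(x) = 6*(-¼) + 1 = -3/2 + 1 = -½)
o = 84681/4 (o = (-½ - 145)² = (-291/2)² = 84681/4 ≈ 21170.)
1/(l + o) = 1/(-831 + 84681/4) = 1/(81357/4) = 4/81357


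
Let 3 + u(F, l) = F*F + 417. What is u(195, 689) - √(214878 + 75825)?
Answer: 38439 - √290703 ≈ 37900.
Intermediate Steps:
u(F, l) = 414 + F² (u(F, l) = -3 + (F*F + 417) = -3 + (F² + 417) = -3 + (417 + F²) = 414 + F²)
u(195, 689) - √(214878 + 75825) = (414 + 195²) - √(214878 + 75825) = (414 + 38025) - √290703 = 38439 - √290703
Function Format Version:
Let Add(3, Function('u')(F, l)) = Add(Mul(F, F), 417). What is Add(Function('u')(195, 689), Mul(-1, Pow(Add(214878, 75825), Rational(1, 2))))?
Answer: Add(38439, Mul(-1, Pow(290703, Rational(1, 2)))) ≈ 37900.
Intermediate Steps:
Function('u')(F, l) = Add(414, Pow(F, 2)) (Function('u')(F, l) = Add(-3, Add(Mul(F, F), 417)) = Add(-3, Add(Pow(F, 2), 417)) = Add(-3, Add(417, Pow(F, 2))) = Add(414, Pow(F, 2)))
Add(Function('u')(195, 689), Mul(-1, Pow(Add(214878, 75825), Rational(1, 2)))) = Add(Add(414, Pow(195, 2)), Mul(-1, Pow(Add(214878, 75825), Rational(1, 2)))) = Add(Add(414, 38025), Mul(-1, Pow(290703, Rational(1, 2)))) = Add(38439, Mul(-1, Pow(290703, Rational(1, 2))))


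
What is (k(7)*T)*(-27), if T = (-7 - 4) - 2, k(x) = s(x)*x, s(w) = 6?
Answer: 14742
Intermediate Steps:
k(x) = 6*x
T = -13 (T = -11 - 2 = -13)
(k(7)*T)*(-27) = ((6*7)*(-13))*(-27) = (42*(-13))*(-27) = -546*(-27) = 14742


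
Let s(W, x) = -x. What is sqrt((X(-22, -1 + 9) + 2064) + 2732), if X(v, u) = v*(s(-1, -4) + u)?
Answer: 2*sqrt(1133) ≈ 67.320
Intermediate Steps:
X(v, u) = v*(4 + u) (X(v, u) = v*(-1*(-4) + u) = v*(4 + u))
sqrt((X(-22, -1 + 9) + 2064) + 2732) = sqrt((-22*(4 + (-1 + 9)) + 2064) + 2732) = sqrt((-22*(4 + 8) + 2064) + 2732) = sqrt((-22*12 + 2064) + 2732) = sqrt((-264 + 2064) + 2732) = sqrt(1800 + 2732) = sqrt(4532) = 2*sqrt(1133)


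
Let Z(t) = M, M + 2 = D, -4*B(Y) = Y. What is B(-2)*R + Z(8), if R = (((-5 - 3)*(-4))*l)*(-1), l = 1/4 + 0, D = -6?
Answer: -12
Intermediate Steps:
B(Y) = -Y/4
M = -8 (M = -2 - 6 = -8)
Z(t) = -8
l = 1/4 (l = 1/4 + 0 = 1/4 ≈ 0.25000)
R = -8 (R = (((-5 - 3)*(-4))*(1/4))*(-1) = (-8*(-4)*(1/4))*(-1) = (32*(1/4))*(-1) = 8*(-1) = -8)
B(-2)*R + Z(8) = -1/4*(-2)*(-8) - 8 = (1/2)*(-8) - 8 = -4 - 8 = -12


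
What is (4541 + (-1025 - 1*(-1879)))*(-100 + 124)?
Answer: 129480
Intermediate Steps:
(4541 + (-1025 - 1*(-1879)))*(-100 + 124) = (4541 + (-1025 + 1879))*24 = (4541 + 854)*24 = 5395*24 = 129480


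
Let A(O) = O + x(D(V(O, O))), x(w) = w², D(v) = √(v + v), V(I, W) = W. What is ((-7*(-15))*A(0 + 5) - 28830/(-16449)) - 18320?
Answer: -91803225/5483 ≈ -16743.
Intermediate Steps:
D(v) = √2*√v (D(v) = √(2*v) = √2*√v)
A(O) = 3*O (A(O) = O + (√2*√O)² = O + 2*O = 3*O)
((-7*(-15))*A(0 + 5) - 28830/(-16449)) - 18320 = ((-7*(-15))*(3*(0 + 5)) - 28830/(-16449)) - 18320 = (105*(3*5) - 28830*(-1/16449)) - 18320 = (105*15 + 9610/5483) - 18320 = (1575 + 9610/5483) - 18320 = 8645335/5483 - 18320 = -91803225/5483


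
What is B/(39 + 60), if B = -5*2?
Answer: -10/99 ≈ -0.10101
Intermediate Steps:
B = -10
B/(39 + 60) = -10/(39 + 60) = -10/99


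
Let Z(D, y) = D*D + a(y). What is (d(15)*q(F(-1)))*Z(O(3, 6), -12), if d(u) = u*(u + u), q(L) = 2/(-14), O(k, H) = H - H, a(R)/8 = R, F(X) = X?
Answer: 43200/7 ≈ 6171.4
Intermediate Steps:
a(R) = 8*R
O(k, H) = 0
q(L) = -1/7 (q(L) = 2*(-1/14) = -1/7)
Z(D, y) = D**2 + 8*y (Z(D, y) = D*D + 8*y = D**2 + 8*y)
d(u) = 2*u**2 (d(u) = u*(2*u) = 2*u**2)
(d(15)*q(F(-1)))*Z(O(3, 6), -12) = ((2*15**2)*(-1/7))*(0**2 + 8*(-12)) = ((2*225)*(-1/7))*(0 - 96) = (450*(-1/7))*(-96) = -450/7*(-96) = 43200/7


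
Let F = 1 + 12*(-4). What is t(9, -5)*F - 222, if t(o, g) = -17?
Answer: 577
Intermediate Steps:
F = -47 (F = 1 - 48 = -47)
t(9, -5)*F - 222 = -17*(-47) - 222 = 799 - 222 = 577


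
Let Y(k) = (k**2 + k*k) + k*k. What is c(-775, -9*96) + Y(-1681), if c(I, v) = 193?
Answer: 8477476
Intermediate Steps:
Y(k) = 3*k**2 (Y(k) = (k**2 + k**2) + k**2 = 2*k**2 + k**2 = 3*k**2)
c(-775, -9*96) + Y(-1681) = 193 + 3*(-1681)**2 = 193 + 3*2825761 = 193 + 8477283 = 8477476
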